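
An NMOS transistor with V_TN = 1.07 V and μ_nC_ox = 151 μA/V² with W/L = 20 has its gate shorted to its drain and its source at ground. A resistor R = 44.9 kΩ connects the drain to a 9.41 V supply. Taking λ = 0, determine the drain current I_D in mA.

With gate tied to drain, V_GS = V_DS ≥ V_GS − V_TN, so the device is in saturation.
k_n = μ_nC_ox · (W/L) = 3.02 mA/V².
KCL at the drain: ½ k_n (V_GS − V_TN)² = (V_DD − V_GS)/R.
Let x = V_GS − 1.07. Then 67.8 x² + x − 8.34 = 0, giving x = 0.343 V (positive root), so V_GS = 1.41 V.
I_D = (V_DD − V_GS)/R = (9.41 − 1.41) / 44.9 = 0.178 mA.

I_D = 0.178 mA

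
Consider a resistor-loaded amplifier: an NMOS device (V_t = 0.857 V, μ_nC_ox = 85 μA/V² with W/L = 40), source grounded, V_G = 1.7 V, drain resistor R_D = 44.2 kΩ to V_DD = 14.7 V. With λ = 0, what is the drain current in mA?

V_GS = V_G = 1.7 V, so V_ov = 1.7 − 0.857 = 0.843 V.
k_n = μ_nC_ox · (W/L) = 3.4 mA/V².
Assume saturation: I_D = ½ k_n V_ov² = 0.5 × 3.4 × 0.843² = 1.21 mA, giving V_DS = V_DD − I_D R_D = 14.7 − 1.21 × 44.2 = -38.7 V.
But -38.7 V < V_ov = 0.843 V, so the device is actually in triode.
In triode I_D = k_n[V_ov V_DS − ½ V_DS²] and I_D = (V_DD − V_DS)/R_D. Equating: 75.1 V_DS² − 127.7 V_DS + 14.7 = 0, giving V_DS = 0.124 V (the root below V_ov).
I_D = (14.7 − 0.124) / 44.2 = 0.33 mA.

I_D = 0.330 mA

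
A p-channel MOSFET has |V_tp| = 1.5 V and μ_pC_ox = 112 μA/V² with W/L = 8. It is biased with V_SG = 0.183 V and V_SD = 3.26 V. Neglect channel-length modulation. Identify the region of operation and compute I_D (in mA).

Cutoff; I_D = 0 mA

V_SG = 0.183 V < |V_tp| = 1.5 V, so the transistor is in cutoff.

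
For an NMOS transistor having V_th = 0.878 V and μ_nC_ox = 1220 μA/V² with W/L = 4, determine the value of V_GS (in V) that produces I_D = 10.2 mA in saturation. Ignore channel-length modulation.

k_n = μ_nC_ox · (W/L) = 4.88 mA/V².
In saturation I_D = ½ k_n (V_GS − V_th)², so V_GS − V_th = √(2 I_D / k_n) = √(2 × 10.2 / 4.88) = 2.04 V.
V_GS = 0.878 + 2.04 = 2.92 V.

V_GS = 2.92 V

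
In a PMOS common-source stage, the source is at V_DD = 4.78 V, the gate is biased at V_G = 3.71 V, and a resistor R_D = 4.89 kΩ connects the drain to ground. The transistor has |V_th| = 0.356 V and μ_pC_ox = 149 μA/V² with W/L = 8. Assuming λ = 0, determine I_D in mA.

V_SG = V_DD − V_G = 4.78 − 3.71 = 1.07 V, so V_ov = 1.07 − 0.356 = 0.714 V.
k_p = μ_pC_ox · (W/L) = 1.192 mA/V².
Assume saturation: I_D = ½ k_p V_ov² = 0.5 × 1.192 × 0.714² = 0.304 mA, giving V_SD = V_DD − I_D R_D = 4.78 − 0.304 × 4.89 = 3.29 V.
V_SD = 3.29 V ≥ V_ov = 0.714 V, confirming saturation.

I_D = 0.304 mA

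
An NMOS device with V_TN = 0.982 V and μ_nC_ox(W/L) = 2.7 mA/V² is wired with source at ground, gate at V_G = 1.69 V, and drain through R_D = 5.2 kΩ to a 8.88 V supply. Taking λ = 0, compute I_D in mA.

V_GS = V_G = 1.69 V, so V_ov = 1.69 − 0.982 = 0.708 V.
Assume saturation: I_D = ½ k_n V_ov² = 0.5 × 2.7 × 0.708² = 0.677 mA, giving V_DS = V_DD − I_D R_D = 8.88 − 0.677 × 5.2 = 5.36 V.
V_DS = 5.36 V ≥ V_ov = 0.708 V, confirming saturation.

I_D = 0.677 mA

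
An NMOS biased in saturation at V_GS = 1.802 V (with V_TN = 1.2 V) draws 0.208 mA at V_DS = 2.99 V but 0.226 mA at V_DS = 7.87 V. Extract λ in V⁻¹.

With V_GS fixed, I_D ∝ (1 + λ V_DS) in saturation, so I_D2/I_D1 = (1 + λ V_DS2)/(1 + λ V_DS1).
0.226/0.208 = 1.087 = (1 + 7.87 λ)/(1 + 2.99 λ).
Solving: λ (I_D1 V_DS2 − I_D2 V_DS1) = I_D2 − I_D1, so λ = (0.226 − 0.208) / (0.208 × 7.87 − 0.226 × 2.99) = 0.018 / 0.961 = 0.0187 V⁻¹.

λ = 0.0187 V⁻¹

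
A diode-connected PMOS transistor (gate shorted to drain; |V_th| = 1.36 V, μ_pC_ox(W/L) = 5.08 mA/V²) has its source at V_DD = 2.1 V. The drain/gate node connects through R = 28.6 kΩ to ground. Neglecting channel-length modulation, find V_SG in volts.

V_SG = 1.45 V

With gate tied to drain, V_SG = V_SD ≥ V_SG − |V_th|, so the device is in saturation.
KCL at the drain: ½ k_p (V_SG − |V_th|)² = (V_DD − V_SG)/R.
Let x = V_SG − 1.36. Then 72.6 x² + x − 0.74 = 0, giving x = 0.0943 V (positive root), so V_SG = 1.45 V.
I_D = (V_DD − V_SG)/R = (2.1 − 1.45) / 28.6 = 0.0226 mA.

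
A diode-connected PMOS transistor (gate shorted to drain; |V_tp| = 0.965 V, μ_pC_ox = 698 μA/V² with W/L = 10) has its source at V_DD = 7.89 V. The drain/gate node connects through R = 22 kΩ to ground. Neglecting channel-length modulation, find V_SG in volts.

V_SG = 1.26 V

With gate tied to drain, V_SG = V_SD ≥ V_SG − |V_tp|, so the device is in saturation.
k_p = μ_pC_ox · (W/L) = 6.98 mA/V².
KCL at the drain: ½ k_p (V_SG − |V_tp|)² = (V_DD − V_SG)/R.
Let x = V_SG − 0.965. Then 76.8 x² + x − 6.925 = 0, giving x = 0.294 V (positive root), so V_SG = 1.26 V.
I_D = (V_DD − V_SG)/R = (7.89 − 1.26) / 22 = 0.301 mA.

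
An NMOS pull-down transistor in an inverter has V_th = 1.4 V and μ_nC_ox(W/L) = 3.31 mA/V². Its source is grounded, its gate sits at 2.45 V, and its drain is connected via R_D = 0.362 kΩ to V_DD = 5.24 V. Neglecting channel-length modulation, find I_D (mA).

I_D = 1.82 mA

V_GS = V_G = 2.45 V, so V_ov = 2.45 − 1.4 = 1.05 V.
Assume saturation: I_D = ½ k_n V_ov² = 0.5 × 3.31 × 1.05² = 1.82 mA, giving V_DS = V_DD − I_D R_D = 5.24 − 1.82 × 0.362 = 4.58 V.
V_DS = 4.58 V ≥ V_ov = 1.05 V, confirming saturation.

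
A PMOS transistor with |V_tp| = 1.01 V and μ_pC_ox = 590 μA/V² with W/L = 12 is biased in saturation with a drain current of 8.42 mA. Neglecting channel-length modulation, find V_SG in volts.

k_p = μ_pC_ox · (W/L) = 7.08 mA/V².
In saturation I_D = ½ k_p (V_SG − |V_tp|)², so V_SG − |V_tp| = √(2 I_D / k_p) = √(2 × 8.42 / 7.08) = 1.54 V.
V_SG = 1.01 + 1.54 = 2.55 V.

V_SG = 2.55 V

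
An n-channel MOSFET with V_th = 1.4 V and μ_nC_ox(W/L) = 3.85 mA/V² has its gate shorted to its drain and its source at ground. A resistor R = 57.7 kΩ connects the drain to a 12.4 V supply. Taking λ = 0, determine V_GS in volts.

With gate tied to drain, V_GS = V_DS ≥ V_GS − V_th, so the device is in saturation.
KCL at the drain: ½ k_n (V_GS − V_th)² = (V_DD − V_GS)/R.
Let x = V_GS − 1.4. Then 111 x² + x − 11 = 0, giving x = 0.31 V (positive root), so V_GS = 1.71 V.
I_D = (V_DD − V_GS)/R = (12.4 − 1.71) / 57.7 = 0.185 mA.

V_GS = 1.71 V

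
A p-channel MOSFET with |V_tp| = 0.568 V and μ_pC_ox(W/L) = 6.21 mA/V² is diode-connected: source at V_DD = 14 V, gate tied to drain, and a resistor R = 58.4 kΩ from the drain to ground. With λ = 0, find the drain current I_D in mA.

With gate tied to drain, V_SG = V_SD ≥ V_SG − |V_tp|, so the device is in saturation.
KCL at the drain: ½ k_p (V_SG − |V_tp|)² = (V_DD − V_SG)/R.
Let x = V_SG − 0.568. Then 181 x² + x − 13.43 = 0, giving x = 0.269 V (positive root), so V_SG = 0.837 V.
I_D = (V_DD − V_SG)/R = (14 − 0.837) / 58.4 = 0.225 mA.

I_D = 0.225 mA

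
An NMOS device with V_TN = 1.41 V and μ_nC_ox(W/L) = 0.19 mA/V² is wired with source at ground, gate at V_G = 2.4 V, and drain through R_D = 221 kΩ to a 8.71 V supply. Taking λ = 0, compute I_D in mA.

V_GS = V_G = 2.4 V, so V_ov = 2.4 − 1.41 = 0.99 V.
Assume saturation: I_D = ½ k_n V_ov² = 0.5 × 0.19 × 0.99² = 0.0931 mA, giving V_DS = V_DD − I_D R_D = 8.71 − 0.0931 × 221 = -11.9 V.
But -11.9 V < V_ov = 0.99 V, so the device is actually in triode.
In triode I_D = k_n[V_ov V_DS − ½ V_DS²] and I_D = (V_DD − V_DS)/R_D. Equating: 21 V_DS² − 42.57 V_DS + 8.71 = 0, giving V_DS = 0.231 V (the root below V_ov).
I_D = (8.71 − 0.231) / 221 = 0.0384 mA.

I_D = 0.0384 mA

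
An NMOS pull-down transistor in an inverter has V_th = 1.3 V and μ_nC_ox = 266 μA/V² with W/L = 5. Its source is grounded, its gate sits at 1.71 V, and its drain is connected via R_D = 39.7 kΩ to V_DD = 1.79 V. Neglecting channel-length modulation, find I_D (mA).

I_D = 0.0429 mA

V_GS = V_G = 1.71 V, so V_ov = 1.71 − 1.3 = 0.41 V.
k_n = μ_nC_ox · (W/L) = 1.33 mA/V².
Assume saturation: I_D = ½ k_n V_ov² = 0.5 × 1.33 × 0.41² = 0.112 mA, giving V_DS = V_DD − I_D R_D = 1.79 − 0.112 × 39.7 = -2.65 V.
But -2.65 V < V_ov = 0.41 V, so the device is actually in triode.
In triode I_D = k_n[V_ov V_DS − ½ V_DS²] and I_D = (V_DD − V_DS)/R_D. Equating: 26.4 V_DS² − 22.65 V_DS + 1.79 = 0, giving V_DS = 0.0881 V (the root below V_ov).
I_D = (1.79 − 0.0881) / 39.7 = 0.0429 mA.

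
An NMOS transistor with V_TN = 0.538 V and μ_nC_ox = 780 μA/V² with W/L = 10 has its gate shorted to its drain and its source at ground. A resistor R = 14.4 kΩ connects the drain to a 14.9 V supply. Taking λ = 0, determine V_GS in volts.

With gate tied to drain, V_GS = V_DS ≥ V_GS − V_TN, so the device is in saturation.
k_n = μ_nC_ox · (W/L) = 7.8 mA/V².
KCL at the drain: ½ k_n (V_GS − V_TN)² = (V_DD − V_GS)/R.
Let x = V_GS − 0.538. Then 56.2 x² + x − 14.36 = 0, giving x = 0.497 V (positive root), so V_GS = 1.03 V.
I_D = (V_DD − V_GS)/R = (14.9 − 1.03) / 14.4 = 0.963 mA.

V_GS = 1.03 V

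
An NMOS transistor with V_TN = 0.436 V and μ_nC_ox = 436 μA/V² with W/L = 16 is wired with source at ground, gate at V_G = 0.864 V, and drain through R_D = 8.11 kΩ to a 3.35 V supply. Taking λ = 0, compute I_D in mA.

V_GS = V_G = 0.864 V, so V_ov = 0.864 − 0.436 = 0.428 V.
k_n = μ_nC_ox · (W/L) = 6.976 mA/V².
Assume saturation: I_D = ½ k_n V_ov² = 0.5 × 6.976 × 0.428² = 0.639 mA, giving V_DS = V_DD − I_D R_D = 3.35 − 0.639 × 8.11 = -1.83 V.
But -1.83 V < V_ov = 0.428 V, so the device is actually in triode.
In triode I_D = k_n[V_ov V_DS − ½ V_DS²] and I_D = (V_DD − V_DS)/R_D. Equating: 28.3 V_DS² − 25.21 V_DS + 3.35 = 0, giving V_DS = 0.162 V (the root below V_ov).
I_D = (3.35 − 0.162) / 8.11 = 0.393 mA.

I_D = 0.393 mA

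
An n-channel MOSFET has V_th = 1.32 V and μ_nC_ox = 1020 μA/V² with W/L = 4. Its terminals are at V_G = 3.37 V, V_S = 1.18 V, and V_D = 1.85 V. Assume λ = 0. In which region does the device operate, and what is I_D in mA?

V_GS = V_G − V_S = 3.37 − 1.18 = 2.19 V; V_DS = V_D − V_S = 1.85 − 1.18 = 0.67 V.
k_n = μ_nC_ox · (W/L) = 4.08 mA/V².
V_ov = V_GS − V_th = 2.19 − 1.32 = 0.87 V.
Since V_DS = 0.67 V < V_ov = 0.87 V, the device is in the triode region.
I_D = k_n [V_ov · V_DS − ½ V_DS²] = 4.08 × [0.87 × 0.67 − 0.5 × 0.67²] = 1.46 mA.

Triode; I_D = 1.46 mA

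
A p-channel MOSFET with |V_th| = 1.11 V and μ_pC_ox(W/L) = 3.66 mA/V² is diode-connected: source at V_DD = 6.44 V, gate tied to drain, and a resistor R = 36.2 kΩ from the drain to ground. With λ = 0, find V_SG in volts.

V_SG = 1.39 V

With gate tied to drain, V_SG = V_SD ≥ V_SG − |V_th|, so the device is in saturation.
KCL at the drain: ½ k_p (V_SG − |V_th|)² = (V_DD − V_SG)/R.
Let x = V_SG − 1.11. Then 66.2 x² + x − 5.33 = 0, giving x = 0.276 V (positive root), so V_SG = 1.39 V.
I_D = (V_DD − V_SG)/R = (6.44 − 1.39) / 36.2 = 0.14 mA.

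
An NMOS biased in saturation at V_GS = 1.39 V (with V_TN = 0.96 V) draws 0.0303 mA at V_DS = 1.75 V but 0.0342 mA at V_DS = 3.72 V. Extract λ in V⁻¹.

With V_GS fixed, I_D ∝ (1 + λ V_DS) in saturation, so I_D2/I_D1 = (1 + λ V_DS2)/(1 + λ V_DS1).
0.0342/0.0303 = 1.129 = (1 + 3.72 λ)/(1 + 1.75 λ).
Solving: λ (I_D1 V_DS2 − I_D2 V_DS1) = I_D2 − I_D1, so λ = (0.0342 − 0.0303) / (0.0303 × 3.72 − 0.0342 × 1.75) = 0.0039 / 0.0529 = 0.0738 V⁻¹.

λ = 0.0738 V⁻¹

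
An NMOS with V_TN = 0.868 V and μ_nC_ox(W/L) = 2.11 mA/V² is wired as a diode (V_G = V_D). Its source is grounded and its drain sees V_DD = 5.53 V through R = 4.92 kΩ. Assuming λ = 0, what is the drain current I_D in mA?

I_D = 0.774 mA

With gate tied to drain, V_GS = V_DS ≥ V_GS − V_TN, so the device is in saturation.
KCL at the drain: ½ k_n (V_GS − V_TN)² = (V_DD − V_GS)/R.
Let x = V_GS − 0.868. Then 5.19 x² + x − 4.662 = 0, giving x = 0.856 V (positive root), so V_GS = 1.72 V.
I_D = (V_DD − V_GS)/R = (5.53 − 1.72) / 4.92 = 0.774 mA.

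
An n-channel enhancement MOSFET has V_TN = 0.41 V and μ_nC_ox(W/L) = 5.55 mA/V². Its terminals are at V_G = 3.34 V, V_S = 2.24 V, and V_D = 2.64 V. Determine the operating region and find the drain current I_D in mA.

V_GS = V_G − V_S = 3.34 − 2.24 = 1.1 V; V_DS = V_D − V_S = 2.64 − 2.24 = 0.4 V.
V_ov = V_GS − V_TN = 1.1 − 0.41 = 0.69 V.
Since V_DS = 0.4 V < V_ov = 0.69 V, the device is in the triode region.
I_D = k_n [V_ov · V_DS − ½ V_DS²] = 5.55 × [0.69 × 0.4 − 0.5 × 0.4²] = 1.09 mA.

Triode; I_D = 1.09 mA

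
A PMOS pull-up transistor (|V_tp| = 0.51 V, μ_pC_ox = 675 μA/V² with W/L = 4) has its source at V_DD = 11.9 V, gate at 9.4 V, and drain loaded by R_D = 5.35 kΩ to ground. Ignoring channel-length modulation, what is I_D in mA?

V_SG = V_DD − V_G = 11.9 − 9.4 = 2.5 V, so V_ov = 2.5 − 0.51 = 1.99 V.
k_p = μ_pC_ox · (W/L) = 2.7 mA/V².
Assume saturation: I_D = ½ k_p V_ov² = 0.5 × 2.7 × 1.99² = 5.35 mA, giving V_SD = V_DD − I_D R_D = 11.9 − 5.35 × 5.35 = -16.7 V.
But -16.7 V < V_ov = 1.99 V, so the device is actually in triode.
In triode I_D = k_p[V_ov V_SD − ½ V_SD²] and I_D = (V_DD − V_SD)/R_D. Equating: 7.22 V_SD² − 29.75 V_SD + 11.9 = 0, giving V_SD = 0.449 V (the root below V_ov).
I_D = (11.9 − 0.449) / 5.35 = 2.14 mA.

I_D = 2.14 mA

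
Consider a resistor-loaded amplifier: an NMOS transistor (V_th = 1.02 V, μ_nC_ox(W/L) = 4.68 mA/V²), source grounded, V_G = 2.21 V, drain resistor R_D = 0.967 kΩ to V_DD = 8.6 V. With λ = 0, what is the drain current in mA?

I_D = 3.31 mA

V_GS = V_G = 2.21 V, so V_ov = 2.21 − 1.02 = 1.19 V.
Assume saturation: I_D = ½ k_n V_ov² = 0.5 × 4.68 × 1.19² = 3.31 mA, giving V_DS = V_DD − I_D R_D = 8.6 − 3.31 × 0.967 = 5.4 V.
V_DS = 5.4 V ≥ V_ov = 1.19 V, confirming saturation.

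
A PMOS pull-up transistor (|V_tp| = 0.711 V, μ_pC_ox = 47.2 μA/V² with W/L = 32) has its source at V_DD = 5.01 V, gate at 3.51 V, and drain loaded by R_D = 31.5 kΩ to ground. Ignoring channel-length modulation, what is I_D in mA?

V_SG = V_DD − V_G = 5.01 − 3.51 = 1.5 V, so V_ov = 1.5 − 0.711 = 0.789 V.
k_p = μ_pC_ox · (W/L) = 1.51 mA/V².
Assume saturation: I_D = ½ k_p V_ov² = 0.5 × 1.51 × 0.789² = 0.47 mA, giving V_SD = V_DD − I_D R_D = 5.01 − 0.47 × 31.5 = -9.8 V.
But -9.8 V < V_ov = 0.789 V, so the device is actually in triode.
In triode I_D = k_p[V_ov V_SD − ½ V_SD²] and I_D = (V_DD − V_SD)/R_D. Equating: 23.8 V_SD² − 38.54 V_SD + 5.01 = 0, giving V_SD = 0.143 V (the root below V_ov).
I_D = (5.01 − 0.143) / 31.5 = 0.155 mA.

I_D = 0.155 mA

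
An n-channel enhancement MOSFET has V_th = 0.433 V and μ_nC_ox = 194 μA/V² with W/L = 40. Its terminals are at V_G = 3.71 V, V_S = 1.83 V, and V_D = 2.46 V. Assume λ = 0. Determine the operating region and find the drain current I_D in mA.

Triode; I_D = 5.53 mA

V_GS = V_G − V_S = 3.71 − 1.83 = 1.88 V; V_DS = V_D − V_S = 2.46 − 1.83 = 0.63 V.
k_n = μ_nC_ox · (W/L) = 7.76 mA/V².
V_ov = V_GS − V_th = 1.88 − 0.433 = 1.45 V.
Since V_DS = 0.63 V < V_ov = 1.45 V, the device is in the triode region.
I_D = k_n [V_ov · V_DS − ½ V_DS²] = 7.76 × [1.45 × 0.63 − 0.5 × 0.63²] = 5.53 mA.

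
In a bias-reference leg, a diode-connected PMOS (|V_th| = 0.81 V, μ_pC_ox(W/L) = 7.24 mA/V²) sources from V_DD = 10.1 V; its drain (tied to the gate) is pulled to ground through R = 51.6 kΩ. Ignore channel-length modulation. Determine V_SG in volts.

V_SG = 1.03 V

With gate tied to drain, V_SG = V_SD ≥ V_SG − |V_th|, so the device is in saturation.
KCL at the drain: ½ k_p (V_SG − |V_th|)² = (V_DD − V_SG)/R.
Let x = V_SG − 0.81. Then 187 x² + x − 9.29 = 0, giving x = 0.22 V (positive root), so V_SG = 1.03 V.
I_D = (V_DD − V_SG)/R = (10.1 − 1.03) / 51.6 = 0.176 mA.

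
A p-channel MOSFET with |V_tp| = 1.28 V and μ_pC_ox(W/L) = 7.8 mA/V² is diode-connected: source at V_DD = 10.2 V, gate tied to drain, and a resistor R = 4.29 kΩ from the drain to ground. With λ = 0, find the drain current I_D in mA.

With gate tied to drain, V_SG = V_SD ≥ V_SG − |V_tp|, so the device is in saturation.
KCL at the drain: ½ k_p (V_SG − |V_tp|)² = (V_DD − V_SG)/R.
Let x = V_SG − 1.28. Then 16.7 x² + x − 8.92 = 0, giving x = 0.701 V (positive root), so V_SG = 1.98 V.
I_D = (V_DD − V_SG)/R = (10.2 − 1.98) / 4.29 = 1.92 mA.

I_D = 1.92 mA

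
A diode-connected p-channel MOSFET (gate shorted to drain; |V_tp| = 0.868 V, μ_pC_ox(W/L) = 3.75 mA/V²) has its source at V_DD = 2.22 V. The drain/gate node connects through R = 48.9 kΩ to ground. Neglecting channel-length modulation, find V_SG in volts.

With gate tied to drain, V_SG = V_SD ≥ V_SG − |V_tp|, so the device is in saturation.
KCL at the drain: ½ k_p (V_SG − |V_tp|)² = (V_DD − V_SG)/R.
Let x = V_SG − 0.868. Then 91.7 x² + x − 1.352 = 0, giving x = 0.116 V (positive root), so V_SG = 0.984 V.
I_D = (V_DD − V_SG)/R = (2.22 − 0.984) / 48.9 = 0.0253 mA.

V_SG = 0.984 V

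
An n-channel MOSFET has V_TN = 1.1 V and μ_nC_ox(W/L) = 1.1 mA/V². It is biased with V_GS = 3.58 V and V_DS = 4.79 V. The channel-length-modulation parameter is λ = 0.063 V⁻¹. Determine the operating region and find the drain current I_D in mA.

Saturation; I_D = 4.40 mA

V_ov = V_GS − V_TN = 3.58 − 1.1 = 2.48 V.
Since V_DS = 4.79 V ≥ V_ov = 2.48 V, the device is in saturation.
I_D = ½ k_n V_ov² (1 + λ V_DS) = 0.5 × 1.1 × 2.48² × (1 + 0.063 × 4.79) = 4.4 mA.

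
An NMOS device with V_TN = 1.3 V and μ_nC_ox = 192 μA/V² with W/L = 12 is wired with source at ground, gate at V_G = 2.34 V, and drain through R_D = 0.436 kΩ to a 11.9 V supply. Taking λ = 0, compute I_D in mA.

I_D = 1.25 mA

V_GS = V_G = 2.34 V, so V_ov = 2.34 − 1.3 = 1.04 V.
k_n = μ_nC_ox · (W/L) = 2.304 mA/V².
Assume saturation: I_D = ½ k_n V_ov² = 0.5 × 2.304 × 1.04² = 1.25 mA, giving V_DS = V_DD − I_D R_D = 11.9 − 1.25 × 0.436 = 11.4 V.
V_DS = 11.4 V ≥ V_ov = 1.04 V, confirming saturation.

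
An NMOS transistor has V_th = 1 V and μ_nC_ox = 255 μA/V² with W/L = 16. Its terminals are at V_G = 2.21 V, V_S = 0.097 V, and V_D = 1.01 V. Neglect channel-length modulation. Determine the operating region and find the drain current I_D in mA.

V_GS = V_G − V_S = 2.21 − 0.097 = 2.11 V; V_DS = V_D − V_S = 1.01 − 0.097 = 0.913 V.
k_n = μ_nC_ox · (W/L) = 4.08 mA/V².
V_ov = V_GS − V_th = 2.11 − 1 = 1.11 V.
Since V_DS = 0.913 V < V_ov = 1.11 V, the device is in the triode region.
I_D = k_n [V_ov · V_DS − ½ V_DS²] = 4.08 × [1.11 × 0.913 − 0.5 × 0.913²] = 2.45 mA.

Triode; I_D = 2.45 mA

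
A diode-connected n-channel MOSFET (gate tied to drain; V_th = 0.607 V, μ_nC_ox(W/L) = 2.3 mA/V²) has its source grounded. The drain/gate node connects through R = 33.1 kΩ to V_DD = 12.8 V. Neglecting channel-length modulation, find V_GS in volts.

With gate tied to drain, V_GS = V_DS ≥ V_GS − V_th, so the device is in saturation.
KCL at the drain: ½ k_n (V_GS − V_th)² = (V_DD − V_GS)/R.
Let x = V_GS − 0.607. Then 38.1 x² + x − 12.19 = 0, giving x = 0.553 V (positive root), so V_GS = 1.16 V.
I_D = (V_DD − V_GS)/R = (12.8 − 1.16) / 33.1 = 0.352 mA.

V_GS = 1.16 V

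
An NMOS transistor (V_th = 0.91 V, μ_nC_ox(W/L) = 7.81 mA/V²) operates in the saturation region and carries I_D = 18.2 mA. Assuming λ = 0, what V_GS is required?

In saturation I_D = ½ k_n (V_GS − V_th)², so V_GS − V_th = √(2 I_D / k_n) = √(2 × 18.2 / 7.81) = 2.16 V.
V_GS = 0.91 + 2.16 = 3.07 V.

V_GS = 3.07 V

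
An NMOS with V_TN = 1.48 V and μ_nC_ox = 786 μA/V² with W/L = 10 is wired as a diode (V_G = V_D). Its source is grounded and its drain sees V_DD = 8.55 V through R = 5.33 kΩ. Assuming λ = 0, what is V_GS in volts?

V_GS = 2.04 V

With gate tied to drain, V_GS = V_DS ≥ V_GS − V_TN, so the device is in saturation.
k_n = μ_nC_ox · (W/L) = 7.86 mA/V².
KCL at the drain: ½ k_n (V_GS − V_TN)² = (V_DD − V_GS)/R.
Let x = V_GS − 1.48. Then 20.9 x² + x − 7.07 = 0, giving x = 0.558 V (positive root), so V_GS = 2.04 V.
I_D = (V_DD − V_GS)/R = (8.55 − 2.04) / 5.33 = 1.22 mA.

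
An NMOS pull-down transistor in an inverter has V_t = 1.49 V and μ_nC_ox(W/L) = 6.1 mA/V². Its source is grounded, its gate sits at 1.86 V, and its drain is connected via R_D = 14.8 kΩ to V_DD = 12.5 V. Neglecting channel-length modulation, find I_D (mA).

V_GS = V_G = 1.86 V, so V_ov = 1.86 − 1.49 = 0.37 V.
Assume saturation: I_D = ½ k_n V_ov² = 0.5 × 6.1 × 0.37² = 0.418 mA, giving V_DS = V_DD − I_D R_D = 12.5 − 0.418 × 14.8 = 6.32 V.
V_DS = 6.32 V ≥ V_ov = 0.37 V, confirming saturation.

I_D = 0.418 mA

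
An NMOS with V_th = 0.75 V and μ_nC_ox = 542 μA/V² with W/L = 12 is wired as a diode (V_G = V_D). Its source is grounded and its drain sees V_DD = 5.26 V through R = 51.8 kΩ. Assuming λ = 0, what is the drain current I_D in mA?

I_D = 0.0840 mA

With gate tied to drain, V_GS = V_DS ≥ V_GS − V_th, so the device is in saturation.
k_n = μ_nC_ox · (W/L) = 6.504 mA/V².
KCL at the drain: ½ k_n (V_GS − V_th)² = (V_DD − V_GS)/R.
Let x = V_GS − 0.75. Then 168 x² + x − 4.51 = 0, giving x = 0.161 V (positive root), so V_GS = 0.911 V.
I_D = (V_DD − V_GS)/R = (5.26 − 0.911) / 51.8 = 0.084 mA.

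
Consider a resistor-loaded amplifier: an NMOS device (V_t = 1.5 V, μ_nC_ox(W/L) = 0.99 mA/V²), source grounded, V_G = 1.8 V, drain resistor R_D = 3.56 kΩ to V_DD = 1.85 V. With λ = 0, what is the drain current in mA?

I_D = 0.0446 mA

V_GS = V_G = 1.8 V, so V_ov = 1.8 − 1.5 = 0.3 V.
Assume saturation: I_D = ½ k_n V_ov² = 0.5 × 0.99 × 0.3² = 0.0446 mA, giving V_DS = V_DD − I_D R_D = 1.85 − 0.0446 × 3.56 = 1.69 V.
V_DS = 1.69 V ≥ V_ov = 0.3 V, confirming saturation.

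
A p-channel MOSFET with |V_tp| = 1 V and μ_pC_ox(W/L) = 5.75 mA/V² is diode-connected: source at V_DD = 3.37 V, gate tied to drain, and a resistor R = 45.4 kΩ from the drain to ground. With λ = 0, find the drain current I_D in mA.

I_D = 0.0493 mA

With gate tied to drain, V_SG = V_SD ≥ V_SG − |V_tp|, so the device is in saturation.
KCL at the drain: ½ k_p (V_SG − |V_tp|)² = (V_DD − V_SG)/R.
Let x = V_SG − 1. Then 131 x² + x − 2.37 = 0, giving x = 0.131 V (positive root), so V_SG = 1.13 V.
I_D = (V_DD − V_SG)/R = (3.37 − 1.13) / 45.4 = 0.0493 mA.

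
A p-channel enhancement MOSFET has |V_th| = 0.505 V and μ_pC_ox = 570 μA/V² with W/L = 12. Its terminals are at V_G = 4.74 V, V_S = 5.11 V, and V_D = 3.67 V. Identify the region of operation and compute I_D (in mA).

V_SG = V_S − V_G = 5.11 − 4.74 = 0.37 V; V_SD = V_S − V_D = 5.11 − 3.67 = 1.44 V.
V_SG = 0.37 V < |V_th| = 0.505 V, so the transistor is in cutoff.

Cutoff; I_D = 0 mA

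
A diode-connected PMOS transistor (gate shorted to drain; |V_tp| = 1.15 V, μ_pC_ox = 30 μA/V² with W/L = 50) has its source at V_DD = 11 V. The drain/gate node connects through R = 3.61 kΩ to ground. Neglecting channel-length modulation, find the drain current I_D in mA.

I_D = 2.25 mA

With gate tied to drain, V_SG = V_SD ≥ V_SG − |V_tp|, so the device is in saturation.
k_p = μ_pC_ox · (W/L) = 1.5 mA/V².
KCL at the drain: ½ k_p (V_SG − |V_tp|)² = (V_DD − V_SG)/R.
Let x = V_SG − 1.15. Then 2.71 x² + x − 9.85 = 0, giving x = 1.73 V (positive root), so V_SG = 2.88 V.
I_D = (V_DD − V_SG)/R = (11 − 2.88) / 3.61 = 2.25 mA.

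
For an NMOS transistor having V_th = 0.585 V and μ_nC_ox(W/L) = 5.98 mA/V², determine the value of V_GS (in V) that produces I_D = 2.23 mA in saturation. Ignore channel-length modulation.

V_GS = 1.45 V

In saturation I_D = ½ k_n (V_GS − V_th)², so V_GS − V_th = √(2 I_D / k_n) = √(2 × 2.23 / 5.98) = 0.864 V.
V_GS = 0.585 + 0.864 = 1.45 V.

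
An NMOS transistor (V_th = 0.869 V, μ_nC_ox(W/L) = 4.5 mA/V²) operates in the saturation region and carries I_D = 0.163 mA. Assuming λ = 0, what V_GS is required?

In saturation I_D = ½ k_n (V_GS − V_th)², so V_GS − V_th = √(2 I_D / k_n) = √(2 × 0.163 / 4.5) = 0.269 V.
V_GS = 0.869 + 0.269 = 1.14 V.

V_GS = 1.14 V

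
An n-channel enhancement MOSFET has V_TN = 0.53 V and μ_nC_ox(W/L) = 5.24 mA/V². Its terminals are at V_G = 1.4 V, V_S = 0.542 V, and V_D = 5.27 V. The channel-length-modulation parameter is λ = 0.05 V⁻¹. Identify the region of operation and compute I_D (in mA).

Saturation; I_D = 0.349 mA

V_GS = V_G − V_S = 1.4 − 0.542 = 0.858 V; V_DS = V_D − V_S = 5.27 − 0.542 = 4.73 V.
V_ov = V_GS − V_TN = 0.858 − 0.53 = 0.328 V.
Since V_DS = 4.73 V ≥ V_ov = 0.328 V, the device is in saturation.
I_D = ½ k_n V_ov² (1 + λ V_DS) = 0.5 × 5.24 × 0.328² × (1 + 0.05 × 4.73) = 0.349 mA.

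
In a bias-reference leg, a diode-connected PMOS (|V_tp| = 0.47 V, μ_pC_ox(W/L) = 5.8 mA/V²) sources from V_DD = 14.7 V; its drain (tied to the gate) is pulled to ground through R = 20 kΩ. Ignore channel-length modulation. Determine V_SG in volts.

With gate tied to drain, V_SG = V_SD ≥ V_SG − |V_tp|, so the device is in saturation.
KCL at the drain: ½ k_p (V_SG − |V_tp|)² = (V_DD − V_SG)/R.
Let x = V_SG − 0.47. Then 58 x² + x − 14.23 = 0, giving x = 0.487 V (positive root), so V_SG = 0.957 V.
I_D = (V_DD − V_SG)/R = (14.7 − 0.957) / 20 = 0.687 mA.

V_SG = 0.957 V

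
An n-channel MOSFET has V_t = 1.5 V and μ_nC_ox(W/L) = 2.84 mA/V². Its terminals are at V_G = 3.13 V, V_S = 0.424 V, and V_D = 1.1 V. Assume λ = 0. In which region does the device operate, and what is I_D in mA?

V_GS = V_G − V_S = 3.13 − 0.424 = 2.71 V; V_DS = V_D − V_S = 1.1 − 0.424 = 0.676 V.
V_ov = V_GS − V_t = 2.71 − 1.5 = 1.21 V.
Since V_DS = 0.676 V < V_ov = 1.21 V, the device is in the triode region.
I_D = k_n [V_ov · V_DS − ½ V_DS²] = 2.84 × [1.21 × 0.676 − 0.5 × 0.676²] = 1.67 mA.

Triode; I_D = 1.67 mA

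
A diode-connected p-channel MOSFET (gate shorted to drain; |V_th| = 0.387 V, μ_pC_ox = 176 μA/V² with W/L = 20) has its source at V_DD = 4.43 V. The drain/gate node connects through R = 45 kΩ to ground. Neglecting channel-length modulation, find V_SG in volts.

With gate tied to drain, V_SG = V_SD ≥ V_SG − |V_th|, so the device is in saturation.
k_p = μ_pC_ox · (W/L) = 3.52 mA/V².
KCL at the drain: ½ k_p (V_SG − |V_th|)² = (V_DD − V_SG)/R.
Let x = V_SG − 0.387. Then 79.2 x² + x − 4.043 = 0, giving x = 0.22 V (positive root), so V_SG = 0.607 V.
I_D = (V_DD − V_SG)/R = (4.43 − 0.607) / 45 = 0.085 mA.

V_SG = 0.607 V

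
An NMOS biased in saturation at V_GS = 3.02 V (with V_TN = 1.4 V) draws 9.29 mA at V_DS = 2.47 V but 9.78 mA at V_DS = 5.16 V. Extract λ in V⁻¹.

With V_GS fixed, I_D ∝ (1 + λ V_DS) in saturation, so I_D2/I_D1 = (1 + λ V_DS2)/(1 + λ V_DS1).
9.78/9.29 = 1.053 = (1 + 5.16 λ)/(1 + 2.47 λ).
Solving: λ (I_D1 V_DS2 − I_D2 V_DS1) = I_D2 − I_D1, so λ = (9.78 − 9.29) / (9.29 × 5.16 − 9.78 × 2.47) = 0.49 / 23.8 = 0.0206 V⁻¹.

λ = 0.0206 V⁻¹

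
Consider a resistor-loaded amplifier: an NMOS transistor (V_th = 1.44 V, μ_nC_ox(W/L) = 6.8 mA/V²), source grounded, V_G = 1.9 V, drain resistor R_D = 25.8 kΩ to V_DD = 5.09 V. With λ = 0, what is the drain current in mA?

V_GS = V_G = 1.9 V, so V_ov = 1.9 − 1.44 = 0.46 V.
Assume saturation: I_D = ½ k_n V_ov² = 0.5 × 6.8 × 0.46² = 0.719 mA, giving V_DS = V_DD − I_D R_D = 5.09 − 0.719 × 25.8 = -13.5 V.
But -13.5 V < V_ov = 0.46 V, so the device is actually in triode.
In triode I_D = k_n[V_ov V_DS − ½ V_DS²] and I_D = (V_DD − V_DS)/R_D. Equating: 87.7 V_DS² − 81.7 V_DS + 5.09 = 0, giving V_DS = 0.0671 V (the root below V_ov).
I_D = (5.09 − 0.0671) / 25.8 = 0.195 mA.

I_D = 0.195 mA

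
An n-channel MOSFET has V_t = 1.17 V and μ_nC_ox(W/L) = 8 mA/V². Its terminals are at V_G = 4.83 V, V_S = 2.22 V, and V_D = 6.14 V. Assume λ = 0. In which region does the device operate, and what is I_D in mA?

Saturation; I_D = 8.29 mA

V_GS = V_G − V_S = 4.83 − 2.22 = 2.61 V; V_DS = V_D − V_S = 6.14 − 2.22 = 3.92 V.
V_ov = V_GS − V_t = 2.61 − 1.17 = 1.44 V.
Since V_DS = 3.92 V ≥ V_ov = 1.44 V, the device is in saturation.
I_D = ½ k_n V_ov² = 0.5 × 8 × 1.44² = 8.29 mA.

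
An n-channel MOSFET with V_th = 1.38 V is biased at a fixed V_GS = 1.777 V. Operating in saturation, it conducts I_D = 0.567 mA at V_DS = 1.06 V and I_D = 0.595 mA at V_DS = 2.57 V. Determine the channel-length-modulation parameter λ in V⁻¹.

λ = 0.0339 V⁻¹

With V_GS fixed, I_D ∝ (1 + λ V_DS) in saturation, so I_D2/I_D1 = (1 + λ V_DS2)/(1 + λ V_DS1).
0.595/0.567 = 1.049 = (1 + 2.57 λ)/(1 + 1.06 λ).
Solving: λ (I_D1 V_DS2 − I_D2 V_DS1) = I_D2 − I_D1, so λ = (0.595 − 0.567) / (0.567 × 2.57 − 0.595 × 1.06) = 0.028 / 0.826 = 0.0339 V⁻¹.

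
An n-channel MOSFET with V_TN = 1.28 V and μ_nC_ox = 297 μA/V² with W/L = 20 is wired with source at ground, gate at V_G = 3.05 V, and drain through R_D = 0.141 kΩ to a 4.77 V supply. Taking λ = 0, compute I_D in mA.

V_GS = V_G = 3.05 V, so V_ov = 3.05 − 1.28 = 1.77 V.
k_n = μ_nC_ox · (W/L) = 5.94 mA/V².
Assume saturation: I_D = ½ k_n V_ov² = 0.5 × 5.94 × 1.77² = 9.3 mA, giving V_DS = V_DD − I_D R_D = 4.77 − 9.3 × 0.141 = 3.46 V.
V_DS = 3.46 V ≥ V_ov = 1.77 V, confirming saturation.

I_D = 9.30 mA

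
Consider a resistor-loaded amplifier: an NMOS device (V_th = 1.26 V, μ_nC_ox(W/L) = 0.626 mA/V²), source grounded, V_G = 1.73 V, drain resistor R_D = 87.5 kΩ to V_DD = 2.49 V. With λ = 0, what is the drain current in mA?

I_D = 0.0273 mA

V_GS = V_G = 1.73 V, so V_ov = 1.73 − 1.26 = 0.47 V.
Assume saturation: I_D = ½ k_n V_ov² = 0.5 × 0.626 × 0.47² = 0.0691 mA, giving V_DS = V_DD − I_D R_D = 2.49 − 0.0691 × 87.5 = -3.56 V.
But -3.56 V < V_ov = 0.47 V, so the device is actually in triode.
In triode I_D = k_n[V_ov V_DS − ½ V_DS²] and I_D = (V_DD − V_DS)/R_D. Equating: 27.4 V_DS² − 26.74 V_DS + 2.49 = 0, giving V_DS = 0.104 V (the root below V_ov).
I_D = (2.49 − 0.104) / 87.5 = 0.0273 mA.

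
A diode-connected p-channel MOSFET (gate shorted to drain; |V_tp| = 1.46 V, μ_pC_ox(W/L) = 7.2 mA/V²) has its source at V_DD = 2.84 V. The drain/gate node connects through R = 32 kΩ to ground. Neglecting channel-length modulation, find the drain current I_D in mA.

With gate tied to drain, V_SG = V_SD ≥ V_SG − |V_tp|, so the device is in saturation.
KCL at the drain: ½ k_p (V_SG − |V_tp|)² = (V_DD − V_SG)/R.
Let x = V_SG − 1.46. Then 115 x² + x − 1.38 = 0, giving x = 0.105 V (positive root), so V_SG = 1.57 V.
I_D = (V_DD − V_SG)/R = (2.84 − 1.57) / 32 = 0.0398 mA.

I_D = 0.0398 mA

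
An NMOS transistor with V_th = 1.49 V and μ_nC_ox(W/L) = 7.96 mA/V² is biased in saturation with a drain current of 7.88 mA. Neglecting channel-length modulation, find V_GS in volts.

V_GS = 2.90 V

In saturation I_D = ½ k_n (V_GS − V_th)², so V_GS − V_th = √(2 I_D / k_n) = √(2 × 7.88 / 7.96) = 1.41 V.
V_GS = 1.49 + 1.41 = 2.9 V.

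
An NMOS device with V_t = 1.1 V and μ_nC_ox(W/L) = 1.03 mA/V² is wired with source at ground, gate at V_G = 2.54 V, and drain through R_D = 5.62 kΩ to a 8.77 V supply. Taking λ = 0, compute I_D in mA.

V_GS = V_G = 2.54 V, so V_ov = 2.54 − 1.1 = 1.44 V.
Assume saturation: I_D = ½ k_n V_ov² = 0.5 × 1.03 × 1.44² = 1.07 mA, giving V_DS = V_DD − I_D R_D = 8.77 − 1.07 × 5.62 = 2.77 V.
V_DS = 2.77 V ≥ V_ov = 1.44 V, confirming saturation.

I_D = 1.07 mA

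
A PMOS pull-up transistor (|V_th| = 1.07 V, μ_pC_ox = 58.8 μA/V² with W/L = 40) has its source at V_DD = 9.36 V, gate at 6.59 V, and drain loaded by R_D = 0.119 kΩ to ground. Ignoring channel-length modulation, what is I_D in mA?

I_D = 3.40 mA

V_SG = V_DD − V_G = 9.36 − 6.59 = 2.77 V, so V_ov = 2.77 − 1.07 = 1.7 V.
k_p = μ_pC_ox · (W/L) = 2.352 mA/V².
Assume saturation: I_D = ½ k_p V_ov² = 0.5 × 2.352 × 1.7² = 3.4 mA, giving V_SD = V_DD − I_D R_D = 9.36 − 3.4 × 0.119 = 8.96 V.
V_SD = 8.96 V ≥ V_ov = 1.7 V, confirming saturation.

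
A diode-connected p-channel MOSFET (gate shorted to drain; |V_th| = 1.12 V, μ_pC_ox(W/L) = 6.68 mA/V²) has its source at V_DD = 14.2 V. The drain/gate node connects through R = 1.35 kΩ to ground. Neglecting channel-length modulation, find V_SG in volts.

V_SG = 2.72 V

With gate tied to drain, V_SG = V_SD ≥ V_SG − |V_th|, so the device is in saturation.
KCL at the drain: ½ k_p (V_SG − |V_th|)² = (V_DD − V_SG)/R.
Let x = V_SG − 1.12. Then 4.51 x² + x − 13.08 = 0, giving x = 1.6 V (positive root), so V_SG = 2.72 V.
I_D = (V_DD − V_SG)/R = (14.2 − 2.72) / 1.35 = 8.51 mA.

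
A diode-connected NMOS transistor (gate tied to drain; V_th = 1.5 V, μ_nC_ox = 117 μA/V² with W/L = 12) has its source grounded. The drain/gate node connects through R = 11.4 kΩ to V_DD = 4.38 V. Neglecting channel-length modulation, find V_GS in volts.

V_GS = 2.04 V

With gate tied to drain, V_GS = V_DS ≥ V_GS − V_th, so the device is in saturation.
k_n = μ_nC_ox · (W/L) = 1.404 mA/V².
KCL at the drain: ½ k_n (V_GS − V_th)² = (V_DD − V_GS)/R.
Let x = V_GS − 1.5. Then 8 x² + x − 2.88 = 0, giving x = 0.541 V (positive root), so V_GS = 2.04 V.
I_D = (V_DD − V_GS)/R = (4.38 − 2.04) / 11.4 = 0.205 mA.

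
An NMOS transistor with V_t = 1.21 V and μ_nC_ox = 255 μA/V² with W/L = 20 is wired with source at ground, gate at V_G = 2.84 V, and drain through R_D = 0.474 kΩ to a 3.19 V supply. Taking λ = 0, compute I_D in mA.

V_GS = V_G = 2.84 V, so V_ov = 2.84 − 1.21 = 1.63 V.
k_n = μ_nC_ox · (W/L) = 5.1 mA/V².
Assume saturation: I_D = ½ k_n V_ov² = 0.5 × 5.1 × 1.63² = 6.78 mA, giving V_DS = V_DD − I_D R_D = 3.19 − 6.78 × 0.474 = -0.0214 V.
But -0.0214 V < V_ov = 1.63 V, so the device is actually in triode.
In triode I_D = k_n[V_ov V_DS − ½ V_DS²] and I_D = (V_DD − V_DS)/R_D. Equating: 1.21 V_DS² − 4.94 V_DS + 3.19 = 0, giving V_DS = 0.804 V (the root below V_ov).
I_D = (3.19 − 0.804) / 0.474 = 5.03 mA.

I_D = 5.03 mA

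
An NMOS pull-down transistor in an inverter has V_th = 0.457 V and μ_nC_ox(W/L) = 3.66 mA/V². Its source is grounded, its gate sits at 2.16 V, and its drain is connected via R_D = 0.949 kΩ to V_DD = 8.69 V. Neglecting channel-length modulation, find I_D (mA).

V_GS = V_G = 2.16 V, so V_ov = 2.16 − 0.457 = 1.7 V.
Assume saturation: I_D = ½ k_n V_ov² = 0.5 × 3.66 × 1.7² = 5.31 mA, giving V_DS = V_DD − I_D R_D = 8.69 − 5.31 × 0.949 = 3.65 V.
V_DS = 3.65 V ≥ V_ov = 1.7 V, confirming saturation.

I_D = 5.31 mA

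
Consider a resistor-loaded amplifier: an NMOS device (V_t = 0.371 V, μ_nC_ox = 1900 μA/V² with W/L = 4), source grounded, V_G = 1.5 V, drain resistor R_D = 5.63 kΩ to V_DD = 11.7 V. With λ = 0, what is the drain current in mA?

V_GS = V_G = 1.5 V, so V_ov = 1.5 − 0.371 = 1.13 V.
k_n = μ_nC_ox · (W/L) = 7.6 mA/V².
Assume saturation: I_D = ½ k_n V_ov² = 0.5 × 7.6 × 1.13² = 4.84 mA, giving V_DS = V_DD − I_D R_D = 11.7 − 4.84 × 5.63 = -15.6 V.
But -15.6 V < V_ov = 1.13 V, so the device is actually in triode.
In triode I_D = k_n[V_ov V_DS − ½ V_DS²] and I_D = (V_DD − V_DS)/R_D. Equating: 21.4 V_DS² − 49.31 V_DS + 11.7 = 0, giving V_DS = 0.269 V (the root below V_ov).
I_D = (11.7 − 0.269) / 5.63 = 2.03 mA.

I_D = 2.03 mA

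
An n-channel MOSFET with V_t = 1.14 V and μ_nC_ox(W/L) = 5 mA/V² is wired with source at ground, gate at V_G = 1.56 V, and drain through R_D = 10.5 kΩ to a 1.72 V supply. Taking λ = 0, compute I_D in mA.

V_GS = V_G = 1.56 V, so V_ov = 1.56 − 1.14 = 0.42 V.
Assume saturation: I_D = ½ k_n V_ov² = 0.5 × 5 × 0.42² = 0.441 mA, giving V_DS = V_DD − I_D R_D = 1.72 − 0.441 × 10.5 = -2.91 V.
But -2.91 V < V_ov = 0.42 V, so the device is actually in triode.
In triode I_D = k_n[V_ov V_DS − ½ V_DS²] and I_D = (V_DD − V_DS)/R_D. Equating: 26.2 V_DS² − 23.05 V_DS + 1.72 = 0, giving V_DS = 0.0823 V (the root below V_ov).
I_D = (1.72 − 0.0823) / 10.5 = 0.156 mA.

I_D = 0.156 mA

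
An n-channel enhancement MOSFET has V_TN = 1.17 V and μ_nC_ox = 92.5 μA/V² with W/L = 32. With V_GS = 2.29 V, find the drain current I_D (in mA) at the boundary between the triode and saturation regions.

At the boundary V_DS = V_ov = V_GS − V_TN = 2.29 − 1.17 = 1.12 V.
k_n = μ_nC_ox · (W/L) = 2.96 mA/V².
I_D = ½ k_n V_ov² = 0.5 × 2.96 × 1.12² = 1.86 mA.

I_D = 1.86 mA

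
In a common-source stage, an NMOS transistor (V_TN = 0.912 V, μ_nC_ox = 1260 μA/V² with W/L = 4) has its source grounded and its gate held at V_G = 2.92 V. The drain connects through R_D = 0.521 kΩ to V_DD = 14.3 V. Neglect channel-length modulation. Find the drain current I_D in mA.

I_D = 10.2 mA

V_GS = V_G = 2.92 V, so V_ov = 2.92 − 0.912 = 2.01 V.
k_n = μ_nC_ox · (W/L) = 5.04 mA/V².
Assume saturation: I_D = ½ k_n V_ov² = 0.5 × 5.04 × 2.01² = 10.2 mA, giving V_DS = V_DD − I_D R_D = 14.3 − 10.2 × 0.521 = 9.01 V.
V_DS = 9.01 V ≥ V_ov = 2.01 V, confirming saturation.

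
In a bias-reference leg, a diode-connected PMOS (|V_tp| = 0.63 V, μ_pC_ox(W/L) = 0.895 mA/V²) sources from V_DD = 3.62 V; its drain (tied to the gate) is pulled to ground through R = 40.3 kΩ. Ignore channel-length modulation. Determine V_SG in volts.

V_SG = 1.01 V

With gate tied to drain, V_SG = V_SD ≥ V_SG − |V_tp|, so the device is in saturation.
KCL at the drain: ½ k_p (V_SG − |V_tp|)² = (V_DD − V_SG)/R.
Let x = V_SG − 0.63. Then 18 x² + x − 2.99 = 0, giving x = 0.38 V (positive root), so V_SG = 1.01 V.
I_D = (V_DD − V_SG)/R = (3.62 − 1.01) / 40.3 = 0.0648 mA.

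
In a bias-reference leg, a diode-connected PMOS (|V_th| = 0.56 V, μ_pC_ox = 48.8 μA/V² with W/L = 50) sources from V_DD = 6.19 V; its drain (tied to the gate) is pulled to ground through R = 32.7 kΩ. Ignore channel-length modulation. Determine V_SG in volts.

V_SG = 0.923 V

With gate tied to drain, V_SG = V_SD ≥ V_SG − |V_th|, so the device is in saturation.
k_p = μ_pC_ox · (W/L) = 2.44 mA/V².
KCL at the drain: ½ k_p (V_SG − |V_th|)² = (V_DD − V_SG)/R.
Let x = V_SG − 0.56. Then 39.9 x² + x − 5.63 = 0, giving x = 0.363 V (positive root), so V_SG = 0.923 V.
I_D = (V_DD − V_SG)/R = (6.19 − 0.923) / 32.7 = 0.161 mA.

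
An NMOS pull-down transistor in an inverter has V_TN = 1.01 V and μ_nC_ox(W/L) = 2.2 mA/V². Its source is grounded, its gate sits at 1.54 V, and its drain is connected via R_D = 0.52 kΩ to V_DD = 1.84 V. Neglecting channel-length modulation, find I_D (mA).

V_GS = V_G = 1.54 V, so V_ov = 1.54 − 1.01 = 0.53 V.
Assume saturation: I_D = ½ k_n V_ov² = 0.5 × 2.2 × 0.53² = 0.309 mA, giving V_DS = V_DD − I_D R_D = 1.84 − 0.309 × 0.52 = 1.68 V.
V_DS = 1.68 V ≥ V_ov = 0.53 V, confirming saturation.

I_D = 0.309 mA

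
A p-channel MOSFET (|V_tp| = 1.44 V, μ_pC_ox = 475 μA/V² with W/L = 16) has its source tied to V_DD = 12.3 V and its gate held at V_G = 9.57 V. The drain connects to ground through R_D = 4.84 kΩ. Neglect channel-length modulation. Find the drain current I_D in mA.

V_SG = V_DD − V_G = 12.3 − 9.57 = 2.73 V, so V_ov = 2.73 − 1.44 = 1.29 V.
k_p = μ_pC_ox · (W/L) = 7.6 mA/V².
Assume saturation: I_D = ½ k_p V_ov² = 0.5 × 7.6 × 1.29² = 6.32 mA, giving V_SD = V_DD − I_D R_D = 12.3 − 6.32 × 4.84 = -18.3 V.
But -18.3 V < V_ov = 1.29 V, so the device is actually in triode.
In triode I_D = k_p[V_ov V_SD − ½ V_SD²] and I_D = (V_DD − V_SD)/R_D. Equating: 18.4 V_SD² − 48.45 V_SD + 12.3 = 0, giving V_SD = 0.285 V (the root below V_ov).
I_D = (12.3 − 0.285) / 4.84 = 2.48 mA.

I_D = 2.48 mA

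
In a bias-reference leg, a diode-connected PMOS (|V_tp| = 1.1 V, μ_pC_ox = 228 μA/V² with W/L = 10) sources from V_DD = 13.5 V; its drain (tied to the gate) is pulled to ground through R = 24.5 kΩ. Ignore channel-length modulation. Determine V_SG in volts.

V_SG = 1.75 V

With gate tied to drain, V_SG = V_SD ≥ V_SG − |V_tp|, so the device is in saturation.
k_p = μ_pC_ox · (W/L) = 2.28 mA/V².
KCL at the drain: ½ k_p (V_SG − |V_tp|)² = (V_DD − V_SG)/R.
Let x = V_SG − 1.1. Then 27.9 x² + x − 12.4 = 0, giving x = 0.649 V (positive root), so V_SG = 1.75 V.
I_D = (V_DD − V_SG)/R = (13.5 − 1.75) / 24.5 = 0.48 mA.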